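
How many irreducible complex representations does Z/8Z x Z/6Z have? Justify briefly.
48

Reasoning: The number of irreducible complex representations of a finite group equals its number of conjugacy classes. Z/8Z x Z/6Z is abelian of order 48, so every element is its own conjugacy class: 48 classes, so Z/8Z x Z/6Z (order 48) has exactly 48 irreducible complex representations.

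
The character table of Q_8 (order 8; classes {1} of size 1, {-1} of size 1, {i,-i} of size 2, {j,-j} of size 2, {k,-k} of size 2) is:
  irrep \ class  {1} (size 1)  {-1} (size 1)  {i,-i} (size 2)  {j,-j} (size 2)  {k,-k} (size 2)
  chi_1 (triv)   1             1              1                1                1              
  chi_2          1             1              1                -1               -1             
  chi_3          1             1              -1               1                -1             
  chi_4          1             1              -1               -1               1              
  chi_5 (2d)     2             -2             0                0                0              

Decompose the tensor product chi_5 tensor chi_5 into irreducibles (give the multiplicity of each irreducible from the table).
chi_5 tensor chi_5 = chi_1 + chi_2 + chi_3 + chi_4 (all other irreducibles have multiplicity 0).

Justification: The character of a tensor product is the pointwise product (chi_5 * chi_5)(C) = chi_5(C) * chi_5(C):
  {1}: (2)*(2), {-1}: (-2)*(-2), {i,-i}: (0)*(0), {j,-j}: (0)*(0), {k,-k}: (0)*(0)
so (chi_5 * chi_5) takes values
  {1} -> 4, {-1} -> 4, {i,-i} -> 0, {j,-j} -> 0, {k,-k} -> 0.
Now take the inner product of this character with each irreducible chi from the table, <chi_5*chi_5, chi> = (1/8) sum_C |C| (chi_5*chi_5)(C) conj(chi(C)):
  <chi_5*chi_5, chi_1> = (1/8)[1*(4)*conj(1) + 1*(4)*conj(1) + 2*(0)*conj(1) + 2*(0)*conj(1) + 2*(0)*conj(1)]
      = (1/8)[(4) + (4) + (0) + (0) + (0)] = 8/8 = 1
  <chi_5*chi_5, chi_2> = (1/8)[1*(4)*conj(1) + 1*(4)*conj(1) + 2*(0)*conj(1) + 2*(0)*conj(-1) + 2*(0)*conj(-1)]
      = (1/8)[(4) + (4) + (0) + (0) + (0)] = 8/8 = 1
  <chi_5*chi_5, chi_3> = (1/8)[1*(4)*conj(1) + 1*(4)*conj(1) + 2*(0)*conj(-1) + 2*(0)*conj(1) + 2*(0)*conj(-1)]
      = (1/8)[(4) + (4) + (0) + (0) + (0)] = 8/8 = 1
  <chi_5*chi_5, chi_4> = (1/8)[1*(4)*conj(1) + 1*(4)*conj(1) + 2*(0)*conj(-1) + 2*(0)*conj(-1) + 2*(0)*conj(1)]
      = (1/8)[(4) + (4) + (0) + (0) + (0)] = 8/8 = 1
  <chi_5*chi_5, chi_5> = (1/8)[1*(4)*conj(2) + 1*(4)*conj(-2) + 2*(0)*conj(0) + 2*(0)*conj(0) + 2*(0)*conj(0)]
      = (1/8)[(8) + (-8) + (0) + (0) + (0)] = 0/8 = 0
Hence the multiplicities are chi_1: 1, chi_2: 1, chi_3: 1, chi_4: 1. Dimension check: dim(chi_5)*dim(chi_5) = 2*2 = 4 and sum (mult * dim) = 1*1 + 1*1 + 1*1 + 1*1 = 4.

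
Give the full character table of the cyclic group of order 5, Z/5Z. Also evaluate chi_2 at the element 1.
Character table of Z/5Z (irreps indexed chi_0,...,chi_4 with chi_k(m) = zeta_5^(k*m), zeta_5 = exp(2*pi*i/5)):
  irrep \ class  {0} (size 1)  {1} (size 1)    {2} (size 1)    {3} (size 1)    {4} (size 1)  
  chi_0          1             1               1               1               1             
  chi_1          1             exp(2*I*pi/5)   exp(4*I*pi/5)   exp(-4*I*pi/5)  exp(-2*I*pi/5)
  chi_2          1             exp(4*I*pi/5)   exp(-2*I*pi/5)  exp(2*I*pi/5)   exp(-4*I*pi/5)
  chi_3          1             exp(-4*I*pi/5)  exp(2*I*pi/5)   exp(-2*I*pi/5)  exp(4*I*pi/5) 
  chi_4          1             exp(-2*I*pi/5)  exp(-4*I*pi/5)  exp(4*I*pi/5)   exp(2*I*pi/5) 

Spot check: chi_2(1) = zeta_5^(2*1) = zeta_5^2 = exp(4*I*pi/5).

Why: Z/5Z is abelian, so all 5 irreducible complex representations are 1-dimensional. They are given by chi_k(m) = zeta_5^(k*m) for k = 0,...,4. Row orthogonality: sum_m chi_k(m) conj(chi_l(m)) = 5 * [k = l].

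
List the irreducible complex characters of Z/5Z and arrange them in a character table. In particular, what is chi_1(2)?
Character table of Z/5Z (irreps indexed chi_0,...,chi_4 with chi_k(m) = zeta_5^(k*m), zeta_5 = exp(2*pi*i/5)):
  irrep \ class  {0} (size 1)  {1} (size 1)    {2} (size 1)    {3} (size 1)    {4} (size 1)  
  chi_0          1             1               1               1               1             
  chi_1          1             exp(2*I*pi/5)   exp(4*I*pi/5)   exp(-4*I*pi/5)  exp(-2*I*pi/5)
  chi_2          1             exp(4*I*pi/5)   exp(-2*I*pi/5)  exp(2*I*pi/5)   exp(-4*I*pi/5)
  chi_3          1             exp(-4*I*pi/5)  exp(2*I*pi/5)   exp(-2*I*pi/5)  exp(4*I*pi/5) 
  chi_4          1             exp(-2*I*pi/5)  exp(-4*I*pi/5)  exp(4*I*pi/5)   exp(2*I*pi/5) 

Spot check: chi_1(2) = zeta_5^(1*2) = zeta_5^2 = exp(4*I*pi/5).

Explanation: Z/5Z is abelian, so all 5 irreducible complex representations are 1-dimensional. They are given by chi_k(m) = zeta_5^(k*m) for k = 0,...,4. Row orthogonality: sum_m chi_k(m) conj(chi_l(m)) = 5 * [k = l].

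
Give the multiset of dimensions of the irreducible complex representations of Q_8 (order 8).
Dimensions: 1, 1, 1, 1, 2

Reasoning: There are 5 irreducibles (= number of conjugacy classes). Their dimensions d_i satisfy sum d_i^2 = |G| = 8: 1 + 1 + 1 + 1 + 4 = 8.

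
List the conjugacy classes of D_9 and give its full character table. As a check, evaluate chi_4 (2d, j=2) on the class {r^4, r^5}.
Conjugacy classes: {e} of size 1, {r^1, r^8} of size 2, {r^2, r^7} of size 2, {r^3, r^6} of size 2, {r^4, r^5} of size 2, {s, sr, ..., sr^8} of size 9.
Character table:
  irrep \ class              {e} (size 1)  {r^1, r^8} (size 2)  {r^2, r^7} (size 2)  {r^3, r^6} (size 2)  {r^4, r^5} (size 2)  {s, sr, ..., sr^8} (size 9)
  chi_1 (triv)               1             1                    1                    1                    1                    1                          
  chi_2 (sign: r->1, s->-1)  1             1                    1                    1                    1                    -1                         
  chi_3 (2d, j=1)            2             2*cos(2*pi/9)        2*cos(4*pi/9)        -1                   -2*cos(pi/9)         0                          
  chi_4 (2d, j=2)            2             2*cos(4*pi/9)        -2*cos(pi/9)         -1                   2*cos(2*pi/9)        0                          
  chi_5 (2d, j=3)            2             -1                   -1                   2                    -1                   0                          
  chi_6 (2d, j=4)            2             -2*cos(pi/9)         2*cos(2*pi/9)        -1                   2*cos(4*pi/9)        0                          

Spot check: chi_4 (2d, j=2) on {r^4, r^5} = 2*cos(2*pi/9).

Argument: D_9 has order 2*9 = 18 with 6 conjugacy classes, hence 6 irreducibles. Sum of squared dims 1 + 1 + 4 + 4 + 4 + 4 = 18 = |G|. Linear characters come from the abelianisation; the 2-dimensional irreps have character r^k -> 2*cos(2*pi*j*k/9), reflections -> 0.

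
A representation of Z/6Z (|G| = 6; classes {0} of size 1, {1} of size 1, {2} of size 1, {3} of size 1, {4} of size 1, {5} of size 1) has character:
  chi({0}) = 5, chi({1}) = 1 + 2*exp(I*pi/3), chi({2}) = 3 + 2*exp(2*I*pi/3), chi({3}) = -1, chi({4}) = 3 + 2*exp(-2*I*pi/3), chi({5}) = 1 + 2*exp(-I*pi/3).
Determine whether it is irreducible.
Not irreducible (reducible): <chi, chi> = 9 > 1.

Details: <chi, chi> = (1/|G|) sum_C |C| * |chi(C)|^2 = (1/6)[1*|5|^2 + 1*|1 + 2*exp(I*pi/3)|^2 + 1*|3 + 2*exp(2*I*pi/3)|^2 + 1*|-1|^2 + 1*|3 + 2*exp(-2*I*pi/3)|^2 + 1*|1 + 2*exp(-I*pi/3)|^2]
  = (1/6)[(25) + (7) + (7) + (1) + (7) + (7)] = 54/6 = 9.
(Exp terms are combined using exp(i*s)*conj(exp(i*t)) = exp(i*(s-t)), and sums of them are collapsed using the identity that for every m > 1 the m distinct m-th roots of unity sum to 0, e.g. 1 + exp(2*I*pi/3) + exp(-2*I*pi/3) = 0.)
A character is irreducible iff <chi, chi> = 1, so this representation is reducible.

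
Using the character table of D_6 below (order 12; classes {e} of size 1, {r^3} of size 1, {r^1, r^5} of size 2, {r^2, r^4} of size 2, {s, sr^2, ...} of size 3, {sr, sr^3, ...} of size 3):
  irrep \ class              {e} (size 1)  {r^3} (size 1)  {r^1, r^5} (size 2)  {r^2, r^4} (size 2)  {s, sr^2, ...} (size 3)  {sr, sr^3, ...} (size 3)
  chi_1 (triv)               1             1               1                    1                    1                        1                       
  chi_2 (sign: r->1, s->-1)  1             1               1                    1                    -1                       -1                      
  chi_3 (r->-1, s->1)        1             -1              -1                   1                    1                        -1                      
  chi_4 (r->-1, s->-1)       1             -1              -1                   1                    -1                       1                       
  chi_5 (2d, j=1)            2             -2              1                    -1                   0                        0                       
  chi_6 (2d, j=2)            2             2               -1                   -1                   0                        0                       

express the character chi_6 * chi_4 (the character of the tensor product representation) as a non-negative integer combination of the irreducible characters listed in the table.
chi_6 tensor chi_4 = chi_5 (all other irreducibles have multiplicity 0).

Explanation: The character of a tensor product is the pointwise product (chi_6 * chi_4)(C) = chi_6(C) * chi_4(C):
  {e}: (2)*(1), {r^3}: (2)*(-1), {r^1, r^5}: (-1)*(-1), {r^2, r^4}: (-1)*(1), {s, sr^2, ...}: (0)*(-1), {sr, sr^3, ...}: (0)*(1)
so (chi_6 * chi_4) takes values
  {e} -> 2, {r^3} -> -2, {r^1, r^5} -> 1, {r^2, r^4} -> -1, {s, sr^2, ...} -> 0, {sr, sr^3, ...} -> 0.
Now take the inner product of this character with each irreducible chi from the table, <chi_6*chi_4, chi> = (1/12) sum_C |C| (chi_6*chi_4)(C) conj(chi(C)):
  <chi_6*chi_4, chi_1> = (1/12)[1*(2)*conj(1) + 1*(-2)*conj(1) + 2*(1)*conj(1) + 2*(-1)*conj(1) + 3*(0)*conj(1) + 3*(0)*conj(1)]
      = (1/12)[(2) + (-2) + (2) + (-2) + (0) + (0)] = 0/12 = 0
  <chi_6*chi_4, chi_2> = (1/12)[1*(2)*conj(1) + 1*(-2)*conj(1) + 2*(1)*conj(1) + 2*(-1)*conj(1) + 3*(0)*conj(-1) + 3*(0)*conj(-1)]
      = (1/12)[(2) + (-2) + (2) + (-2) + (0) + (0)] = 0/12 = 0
  <chi_6*chi_4, chi_3> = (1/12)[1*(2)*conj(1) + 1*(-2)*conj(-1) + 2*(1)*conj(-1) + 2*(-1)*conj(1) + 3*(0)*conj(1) + 3*(0)*conj(-1)]
      = (1/12)[(2) + (2) + (-2) + (-2) + (0) + (0)] = 0/12 = 0
  <chi_6*chi_4, chi_4> = (1/12)[1*(2)*conj(1) + 1*(-2)*conj(-1) + 2*(1)*conj(-1) + 2*(-1)*conj(1) + 3*(0)*conj(-1) + 3*(0)*conj(1)]
      = (1/12)[(2) + (2) + (-2) + (-2) + (0) + (0)] = 0/12 = 0
  <chi_6*chi_4, chi_5> = (1/12)[1*(2)*conj(2) + 1*(-2)*conj(-2) + 2*(1)*conj(1) + 2*(-1)*conj(-1) + 3*(0)*conj(0) + 3*(0)*conj(0)]
      = (1/12)[(4) + (4) + (2) + (2) + (0) + (0)] = 12/12 = 1
  <chi_6*chi_4, chi_6> = (1/12)[1*(2)*conj(2) + 1*(-2)*conj(2) + 2*(1)*conj(-1) + 2*(-1)*conj(-1) + 3*(0)*conj(0) + 3*(0)*conj(0)]
      = (1/12)[(4) + (-4) + (-2) + (2) + (0) + (0)] = 0/12 = 0
Hence the multiplicities are chi_5: 1. Dimension check: dim(chi_6)*dim(chi_4) = 2*1 = 2 and sum (mult * dim) = 1*2 = 2.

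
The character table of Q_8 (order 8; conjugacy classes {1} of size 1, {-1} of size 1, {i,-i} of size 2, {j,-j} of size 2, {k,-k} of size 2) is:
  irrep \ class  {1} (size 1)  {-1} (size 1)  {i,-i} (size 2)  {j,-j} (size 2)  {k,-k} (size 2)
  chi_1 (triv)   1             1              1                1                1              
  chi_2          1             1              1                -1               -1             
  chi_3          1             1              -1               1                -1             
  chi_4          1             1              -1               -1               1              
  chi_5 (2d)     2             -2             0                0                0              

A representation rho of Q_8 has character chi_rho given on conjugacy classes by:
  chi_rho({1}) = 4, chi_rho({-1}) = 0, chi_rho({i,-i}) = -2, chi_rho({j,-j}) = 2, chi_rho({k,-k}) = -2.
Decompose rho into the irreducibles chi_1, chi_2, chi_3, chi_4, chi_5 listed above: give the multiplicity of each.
Multiplicities: chi_1: 0, chi_2: 0, chi_3: 2, chi_4: 0, chi_5: 1.

Solution. Use <chi_rho, chi> = (1/|G|) sum_C |C| * chi_rho(C) * conj(chi(C)) with |G| = 8 for each irreducible chi in the table:
  <chi_rho, chi_1> = (1/8)[1*(4)*conj(1) + 1*(0)*conj(1) + 2*(-2)*conj(1) + 2*(2)*conj(1) + 2*(-2)*conj(1)]
      = (1/8)[(4) + (0) + (-4) + (4) + (-4)] = 0/8 = 0
  <chi_rho, chi_2> = (1/8)[1*(4)*conj(1) + 1*(0)*conj(1) + 2*(-2)*conj(1) + 2*(2)*conj(-1) + 2*(-2)*conj(-1)]
      = (1/8)[(4) + (0) + (-4) + (-4) + (4)] = 0/8 = 0
  <chi_rho, chi_3> = (1/8)[1*(4)*conj(1) + 1*(0)*conj(1) + 2*(-2)*conj(-1) + 2*(2)*conj(1) + 2*(-2)*conj(-1)]
      = (1/8)[(4) + (0) + (4) + (4) + (4)] = 16/8 = 2
  <chi_rho, chi_4> = (1/8)[1*(4)*conj(1) + 1*(0)*conj(1) + 2*(-2)*conj(-1) + 2*(2)*conj(-1) + 2*(-2)*conj(1)]
      = (1/8)[(4) + (0) + (4) + (-4) + (-4)] = 0/8 = 0
  <chi_rho, chi_5> = (1/8)[1*(4)*conj(2) + 1*(0)*conj(-2) + 2*(-2)*conj(0) + 2*(2)*conj(0) + 2*(-2)*conj(0)]
      = (1/8)[(8) + (0) + (0) + (0) + (0)] = 8/8 = 1
Dimension check: dim(rho) = sum (mult * dim) = 0*1 + 0*1 + 2*1 + 0*1 + 1*2 = 4 = chi_rho(e) = 4.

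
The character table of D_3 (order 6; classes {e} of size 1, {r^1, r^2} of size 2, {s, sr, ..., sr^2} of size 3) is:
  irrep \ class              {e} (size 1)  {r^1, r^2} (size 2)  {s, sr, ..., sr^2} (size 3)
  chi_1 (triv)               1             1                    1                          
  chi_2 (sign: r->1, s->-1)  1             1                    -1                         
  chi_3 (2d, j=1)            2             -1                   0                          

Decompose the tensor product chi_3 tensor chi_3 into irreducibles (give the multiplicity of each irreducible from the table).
chi_3 tensor chi_3 = chi_1 + chi_2 + chi_3 (all other irreducibles have multiplicity 0).

Details: The character of a tensor product is the pointwise product (chi_3 * chi_3)(C) = chi_3(C) * chi_3(C):
  {e}: (2)*(2), {r^1, r^2}: (-1)*(-1), {s, sr, ..., sr^2}: (0)*(0)
so (chi_3 * chi_3) takes values
  {e} -> 4, {r^1, r^2} -> 1, {s, sr, ..., sr^2} -> 0.
Now take the inner product of this character with each irreducible chi from the table, <chi_3*chi_3, chi> = (1/6) sum_C |C| (chi_3*chi_3)(C) conj(chi(C)):
  <chi_3*chi_3, chi_1> = (1/6)[1*(4)*conj(1) + 2*(1)*conj(1) + 3*(0)*conj(1)]
      = (1/6)[(4) + (2) + (0)] = 6/6 = 1
  <chi_3*chi_3, chi_2> = (1/6)[1*(4)*conj(1) + 2*(1)*conj(1) + 3*(0)*conj(-1)]
      = (1/6)[(4) + (2) + (0)] = 6/6 = 1
  <chi_3*chi_3, chi_3> = (1/6)[1*(4)*conj(2) + 2*(1)*conj(-1) + 3*(0)*conj(0)]
      = (1/6)[(8) + (-2) + (0)] = 6/6 = 1
Hence the multiplicities are chi_1: 1, chi_2: 1, chi_3: 1. Dimension check: dim(chi_3)*dim(chi_3) = 2*2 = 4 and sum (mult * dim) = 1*1 + 1*1 + 1*2 = 4.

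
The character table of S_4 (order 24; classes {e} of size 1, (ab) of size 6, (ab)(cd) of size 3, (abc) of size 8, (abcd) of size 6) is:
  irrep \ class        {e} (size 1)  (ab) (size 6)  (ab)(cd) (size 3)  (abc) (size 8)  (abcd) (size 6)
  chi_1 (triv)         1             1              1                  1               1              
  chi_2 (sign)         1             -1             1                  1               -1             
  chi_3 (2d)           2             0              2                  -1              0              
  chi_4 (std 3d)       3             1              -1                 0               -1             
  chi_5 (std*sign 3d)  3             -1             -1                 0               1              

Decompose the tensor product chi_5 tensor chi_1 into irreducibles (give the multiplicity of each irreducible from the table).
chi_5 tensor chi_1 = chi_5 (all other irreducibles have multiplicity 0).

Details: The character of a tensor product is the pointwise product (chi_5 * chi_1)(C) = chi_5(C) * chi_1(C):
  {e}: (3)*(1), (ab): (-1)*(1), (ab)(cd): (-1)*(1), (abc): (0)*(1), (abcd): (1)*(1)
so (chi_5 * chi_1) takes values
  {e} -> 3, (ab) -> -1, (ab)(cd) -> -1, (abc) -> 0, (abcd) -> 1.
Now take the inner product of this character with each irreducible chi from the table, <chi_5*chi_1, chi> = (1/24) sum_C |C| (chi_5*chi_1)(C) conj(chi(C)):
  <chi_5*chi_1, chi_1> = (1/24)[1*(3)*conj(1) + 6*(-1)*conj(1) + 3*(-1)*conj(1) + 8*(0)*conj(1) + 6*(1)*conj(1)]
      = (1/24)[(3) + (-6) + (-3) + (0) + (6)] = 0/24 = 0
  <chi_5*chi_1, chi_2> = (1/24)[1*(3)*conj(1) + 6*(-1)*conj(-1) + 3*(-1)*conj(1) + 8*(0)*conj(1) + 6*(1)*conj(-1)]
      = (1/24)[(3) + (6) + (-3) + (0) + (-6)] = 0/24 = 0
  <chi_5*chi_1, chi_3> = (1/24)[1*(3)*conj(2) + 6*(-1)*conj(0) + 3*(-1)*conj(2) + 8*(0)*conj(-1) + 6*(1)*conj(0)]
      = (1/24)[(6) + (0) + (-6) + (0) + (0)] = 0/24 = 0
  <chi_5*chi_1, chi_4> = (1/24)[1*(3)*conj(3) + 6*(-1)*conj(1) + 3*(-1)*conj(-1) + 8*(0)*conj(0) + 6*(1)*conj(-1)]
      = (1/24)[(9) + (-6) + (3) + (0) + (-6)] = 0/24 = 0
  <chi_5*chi_1, chi_5> = (1/24)[1*(3)*conj(3) + 6*(-1)*conj(-1) + 3*(-1)*conj(-1) + 8*(0)*conj(0) + 6*(1)*conj(1)]
      = (1/24)[(9) + (6) + (3) + (0) + (6)] = 24/24 = 1
Hence the multiplicities are chi_5: 1. Dimension check: dim(chi_5)*dim(chi_1) = 3*1 = 3 and sum (mult * dim) = 1*3 = 3.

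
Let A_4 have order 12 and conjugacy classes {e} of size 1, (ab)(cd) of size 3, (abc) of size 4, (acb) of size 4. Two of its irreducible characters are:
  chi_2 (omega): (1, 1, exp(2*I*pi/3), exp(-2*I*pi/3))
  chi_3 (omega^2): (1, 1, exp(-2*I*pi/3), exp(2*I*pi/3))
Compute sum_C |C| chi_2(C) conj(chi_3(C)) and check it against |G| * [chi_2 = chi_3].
Sum = 0; so <chi_2, chi_3> = 0 (distinct irreducibles are orthogonal).

Argument: Compute term by term over conjugacy classes (|C| * chi_2(C) * conj(chi_3(C))):
  1*(1)*conj(1) + 3*(1)*conj(1) + 4*(exp(2*I*pi/3))*conj(exp(-2*I*pi/3)) + 4*(exp(-2*I*pi/3))*conj(exp(2*I*pi/3))
  = (1) + (3) + (4*exp(-2*I*pi/3)) + (4*exp(2*I*pi/3))
  = 0.
(Exp terms are combined using exp(i*s)*conj(exp(i*t)) = exp(i*(s-t)), and sums of them are collapsed using the identity that for every m > 1 the m distinct m-th roots of unity sum to 0, e.g. 1 + exp(2*I*pi/3) + exp(-2*I*pi/3) = 0.)
Dividing by |G| = 12 gives 0/12 = 0, matching the row-orthogonality relation <chi_2, chi_3> = [chi_2 = chi_3].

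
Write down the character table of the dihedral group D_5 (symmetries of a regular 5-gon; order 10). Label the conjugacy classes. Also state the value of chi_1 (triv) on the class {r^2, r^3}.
Conjugacy classes: {e} of size 1, {r^1, r^4} of size 2, {r^2, r^3} of size 2, {s, sr, ..., sr^4} of size 5.
Character table:
  irrep \ class              {e} (size 1)  {r^1, r^4} (size 2)  {r^2, r^3} (size 2)  {s, sr, ..., sr^4} (size 5)
  chi_1 (triv)               1             1                    1                    1                          
  chi_2 (sign: r->1, s->-1)  1             1                    1                    -1                         
  chi_3 (2d, j=1)            2             -1/2 + sqrt(5)/2     -sqrt(5)/2 - 1/2     0                          
  chi_4 (2d, j=2)            2             -sqrt(5)/2 - 1/2     -1/2 + sqrt(5)/2     0                          

Spot check: chi_1 (triv) on {r^2, r^3} = 1.

Why: D_5 has order 2*5 = 10 with 4 conjugacy classes, hence 4 irreducibles. Sum of squared dims 1 + 1 + 4 + 4 = 10 = |G|. Linear characters come from the abelianisation; the 2-dimensional irreps have character r^k -> 2*cos(2*pi*j*k/5), reflections -> 0.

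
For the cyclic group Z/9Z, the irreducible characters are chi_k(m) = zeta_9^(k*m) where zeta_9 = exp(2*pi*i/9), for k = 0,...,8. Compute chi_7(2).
chi_7(2) = zeta_9^14 = exp(-8*I*pi/9)

chi_7(2) = zeta_9^(7*2) = zeta_9^14. Since zeta_9^9 = 1, this equals zeta_9^5 = exp(2*pi*i*5/9) = exp(-8*I*pi/9).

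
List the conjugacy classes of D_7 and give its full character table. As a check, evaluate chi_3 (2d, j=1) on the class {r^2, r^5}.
Conjugacy classes: {e} of size 1, {r^1, r^6} of size 2, {r^2, r^5} of size 2, {r^3, r^4} of size 2, {s, sr, ..., sr^6} of size 7.
Character table:
  irrep \ class              {e} (size 1)  {r^1, r^6} (size 2)  {r^2, r^5} (size 2)  {r^3, r^4} (size 2)  {s, sr, ..., sr^6} (size 7)
  chi_1 (triv)               1             1                    1                    1                    1                          
  chi_2 (sign: r->1, s->-1)  1             1                    1                    1                    -1                         
  chi_3 (2d, j=1)            2             2*cos(2*pi/7)        -2*cos(3*pi/7)       -2*cos(pi/7)         0                          
  chi_4 (2d, j=2)            2             -2*cos(3*pi/7)       -2*cos(pi/7)         2*cos(2*pi/7)        0                          
  chi_5 (2d, j=3)            2             -2*cos(pi/7)         2*cos(2*pi/7)        -2*cos(3*pi/7)       0                          

Spot check: chi_3 (2d, j=1) on {r^2, r^5} = -2*cos(3*pi/7).

Argument: D_7 has order 2*7 = 14 with 5 conjugacy classes, hence 5 irreducibles. Sum of squared dims 1 + 1 + 4 + 4 + 4 = 14 = |G|. Linear characters come from the abelianisation; the 2-dimensional irreps have character r^k -> 2*cos(2*pi*j*k/7), reflections -> 0.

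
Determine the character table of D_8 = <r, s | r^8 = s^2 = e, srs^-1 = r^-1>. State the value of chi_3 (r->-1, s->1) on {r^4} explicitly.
Conjugacy classes: {e} of size 1, {r^4} of size 1, {r^1, r^7} of size 2, {r^2, r^6} of size 2, {r^3, r^5} of size 2, {s, sr^2, ...} of size 4, {sr, sr^3, ...} of size 4.
Character table:
  irrep \ class              {e} (size 1)  {r^4} (size 1)  {r^1, r^7} (size 2)  {r^2, r^6} (size 2)  {r^3, r^5} (size 2)  {s, sr^2, ...} (size 4)  {sr, sr^3, ...} (size 4)
  chi_1 (triv)               1             1               1                    1                    1                    1                        1                       
  chi_2 (sign: r->1, s->-1)  1             1               1                    1                    1                    -1                       -1                      
  chi_3 (r->-1, s->1)        1             1               -1                   1                    -1                   1                        -1                      
  chi_4 (r->-1, s->-1)       1             1               -1                   1                    -1                   -1                       1                       
  chi_5 (2d, j=1)            2             -2              sqrt(2)              0                    -sqrt(2)             0                        0                       
  chi_6 (2d, j=2)            2             2               0                    -2                   0                    0                        0                       
  chi_7 (2d, j=3)            2             -2              -sqrt(2)             0                    sqrt(2)              0                        0                       

Spot check: chi_3 (r->-1, s->1) on {r^4} = 1.

Working: D_8 has order 2*8 = 16 with 7 conjugacy classes, hence 7 irreducibles. Sum of squared dims 1 + 1 + 1 + 1 + 4 + 4 + 4 = 16 = |G|. Linear characters come from the abelianisation; the 2-dimensional irreps have character r^k -> 2*cos(2*pi*j*k/8), reflections -> 0.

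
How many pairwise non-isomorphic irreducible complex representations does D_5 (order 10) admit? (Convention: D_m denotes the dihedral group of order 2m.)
4

Argument: The number of irreducible complex representations of a finite group equals its number of conjugacy classes. D_5 has 4 conjugacy classes ((n+3)/2 for n odd), so D_5 (order 10) has exactly 4 irreducible complex representations.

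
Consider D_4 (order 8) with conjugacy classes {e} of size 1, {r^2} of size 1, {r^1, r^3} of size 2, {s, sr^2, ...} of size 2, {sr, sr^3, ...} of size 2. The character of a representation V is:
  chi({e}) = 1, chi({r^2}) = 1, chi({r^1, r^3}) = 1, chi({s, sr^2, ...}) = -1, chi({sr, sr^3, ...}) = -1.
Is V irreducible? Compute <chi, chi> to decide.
Irreducible: <chi, chi> = 1.

Justification: <chi, chi> = (1/|G|) sum_C |C| * |chi(C)|^2 = (1/8)[1*|1|^2 + 1*|1|^2 + 2*|1|^2 + 2*|-1|^2 + 2*|-1|^2]
  = (1/8)[(1) + (1) + (2) + (2) + (2)] = 8/8 = 1.
A character is irreducible iff <chi, chi> = 1, so this representation is irreducible.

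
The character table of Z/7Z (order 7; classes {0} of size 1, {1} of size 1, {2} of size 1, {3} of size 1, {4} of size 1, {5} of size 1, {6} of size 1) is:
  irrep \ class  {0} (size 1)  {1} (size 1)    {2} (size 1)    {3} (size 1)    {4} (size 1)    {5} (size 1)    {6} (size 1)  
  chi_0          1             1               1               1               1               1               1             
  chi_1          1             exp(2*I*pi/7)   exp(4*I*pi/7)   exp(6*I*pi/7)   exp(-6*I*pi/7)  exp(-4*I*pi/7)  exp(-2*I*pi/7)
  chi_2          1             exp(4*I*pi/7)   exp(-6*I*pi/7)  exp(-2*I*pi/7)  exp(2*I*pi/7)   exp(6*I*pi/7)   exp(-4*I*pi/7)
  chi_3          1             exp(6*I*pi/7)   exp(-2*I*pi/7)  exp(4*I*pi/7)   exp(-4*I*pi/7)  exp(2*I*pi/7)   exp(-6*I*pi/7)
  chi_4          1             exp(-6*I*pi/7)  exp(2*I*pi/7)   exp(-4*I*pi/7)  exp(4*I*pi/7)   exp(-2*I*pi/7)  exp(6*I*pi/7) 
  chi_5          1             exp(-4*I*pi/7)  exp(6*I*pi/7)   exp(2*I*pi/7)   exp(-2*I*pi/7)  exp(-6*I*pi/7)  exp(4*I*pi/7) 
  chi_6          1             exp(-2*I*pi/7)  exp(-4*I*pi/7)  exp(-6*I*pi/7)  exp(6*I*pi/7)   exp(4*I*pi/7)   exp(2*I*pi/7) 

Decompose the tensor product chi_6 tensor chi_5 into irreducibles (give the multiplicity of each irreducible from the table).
chi_6 tensor chi_5 = chi_4 (all other irreducibles have multiplicity 0).

Explanation: The character of a tensor product is the pointwise product (chi_6 * chi_5)(C) = chi_6(C) * chi_5(C):
  {0}: (1)*(1), {1}: (exp(-2*I*pi/7))*(exp(-4*I*pi/7)), {2}: (exp(-4*I*pi/7))*(exp(6*I*pi/7)), {3}: (exp(-6*I*pi/7))*(exp(2*I*pi/7)), {4}: (exp(6*I*pi/7))*(exp(-2*I*pi/7)), {5}: (exp(4*I*pi/7))*(exp(-6*I*pi/7)), {6}: (exp(2*I*pi/7))*(exp(4*I*pi/7))
so (chi_6 * chi_5) takes values
  {0} -> 1, {1} -> exp(-6*I*pi/7), {2} -> exp(2*I*pi/7), {3} -> exp(-4*I*pi/7), {4} -> exp(4*I*pi/7), {5} -> exp(-2*I*pi/7), {6} -> exp(6*I*pi/7).
Now take the inner product of this character with each irreducible chi from the table, <chi_6*chi_5, chi> = (1/7) sum_C |C| (chi_6*chi_5)(C) conj(chi(C)):
  <chi_6*chi_5, chi_0> = (1/7)[1*(1)*conj(1) + 1*(exp(-6*I*pi/7))*conj(1) + 1*(exp(2*I*pi/7))*conj(1) + 1*(exp(-4*I*pi/7))*conj(1) + 1*(exp(4*I*pi/7))*conj(1) + 1*(exp(-2*I*pi/7))*conj(1) + 1*(exp(6*I*pi/7))*conj(1)]
      = (1/7)[(1) + (exp(-6*I*pi/7)) + (exp(2*I*pi/7)) + (exp(-4*I*pi/7)) + (exp(4*I*pi/7)) + (exp(-2*I*pi/7)) + (exp(6*I*pi/7))] = 0/7 = 0
  <chi_6*chi_5, chi_1> = (1/7)[1*(1)*conj(1) + 1*(exp(-6*I*pi/7))*conj(exp(2*I*pi/7)) + 1*(exp(2*I*pi/7))*conj(exp(4*I*pi/7)) + 1*(exp(-4*I*pi/7))*conj(exp(6*I*pi/7)) + 1*(exp(4*I*pi/7))*conj(exp(-6*I*pi/7)) + 1*(exp(-2*I*pi/7))*conj(exp(-4*I*pi/7)) + 1*(exp(6*I*pi/7))*conj(exp(-2*I*pi/7))]
      = (1/7)[(1) + (exp(6*I*pi/7)) + (exp(-2*I*pi/7)) + (exp(4*I*pi/7)) + (exp(-4*I*pi/7)) + (exp(2*I*pi/7)) + (exp(-6*I*pi/7))] = 0/7 = 0
  <chi_6*chi_5, chi_2> = (1/7)[1*(1)*conj(1) + 1*(exp(-6*I*pi/7))*conj(exp(4*I*pi/7)) + 1*(exp(2*I*pi/7))*conj(exp(-6*I*pi/7)) + 1*(exp(-4*I*pi/7))*conj(exp(-2*I*pi/7)) + 1*(exp(4*I*pi/7))*conj(exp(2*I*pi/7)) + 1*(exp(-2*I*pi/7))*conj(exp(6*I*pi/7)) + 1*(exp(6*I*pi/7))*conj(exp(-4*I*pi/7))]
      = (1/7)[(1) + (exp(4*I*pi/7)) + (exp(-6*I*pi/7)) + (exp(-2*I*pi/7)) + (exp(2*I*pi/7)) + (exp(6*I*pi/7)) + (exp(-4*I*pi/7))] = 0/7 = 0
  <chi_6*chi_5, chi_3> = (1/7)[1*(1)*conj(1) + 1*(exp(-6*I*pi/7))*conj(exp(6*I*pi/7)) + 1*(exp(2*I*pi/7))*conj(exp(-2*I*pi/7)) + 1*(exp(-4*I*pi/7))*conj(exp(4*I*pi/7)) + 1*(exp(4*I*pi/7))*conj(exp(-4*I*pi/7)) + 1*(exp(-2*I*pi/7))*conj(exp(2*I*pi/7)) + 1*(exp(6*I*pi/7))*conj(exp(-6*I*pi/7))]
      = (1/7)[(1) + (exp(2*I*pi/7)) + (exp(4*I*pi/7)) + (exp(6*I*pi/7)) + (exp(-6*I*pi/7)) + (exp(-4*I*pi/7)) + (exp(-2*I*pi/7))] = 0/7 = 0
  <chi_6*chi_5, chi_4> = (1/7)[1*(1)*conj(1) + 1*(exp(-6*I*pi/7))*conj(exp(-6*I*pi/7)) + 1*(exp(2*I*pi/7))*conj(exp(2*I*pi/7)) + 1*(exp(-4*I*pi/7))*conj(exp(-4*I*pi/7)) + 1*(exp(4*I*pi/7))*conj(exp(4*I*pi/7)) + 1*(exp(-2*I*pi/7))*conj(exp(-2*I*pi/7)) + 1*(exp(6*I*pi/7))*conj(exp(6*I*pi/7))]
      = (1/7)[(1) + (1) + (1) + (1) + (1) + (1) + (1)] = 7/7 = 1
  <chi_6*chi_5, chi_5> = (1/7)[1*(1)*conj(1) + 1*(exp(-6*I*pi/7))*conj(exp(-4*I*pi/7)) + 1*(exp(2*I*pi/7))*conj(exp(6*I*pi/7)) + 1*(exp(-4*I*pi/7))*conj(exp(2*I*pi/7)) + 1*(exp(4*I*pi/7))*conj(exp(-2*I*pi/7)) + 1*(exp(-2*I*pi/7))*conj(exp(-6*I*pi/7)) + 1*(exp(6*I*pi/7))*conj(exp(4*I*pi/7))]
      = (1/7)[(1) + (exp(-2*I*pi/7)) + (exp(-4*I*pi/7)) + (exp(-6*I*pi/7)) + (exp(6*I*pi/7)) + (exp(4*I*pi/7)) + (exp(2*I*pi/7))] = 0/7 = 0
  <chi_6*chi_5, chi_6> = (1/7)[1*(1)*conj(1) + 1*(exp(-6*I*pi/7))*conj(exp(-2*I*pi/7)) + 1*(exp(2*I*pi/7))*conj(exp(-4*I*pi/7)) + 1*(exp(-4*I*pi/7))*conj(exp(-6*I*pi/7)) + 1*(exp(4*I*pi/7))*conj(exp(6*I*pi/7)) + 1*(exp(-2*I*pi/7))*conj(exp(4*I*pi/7)) + 1*(exp(6*I*pi/7))*conj(exp(2*I*pi/7))]
      = (1/7)[(1) + (exp(-4*I*pi/7)) + (exp(6*I*pi/7)) + (exp(2*I*pi/7)) + (exp(-2*I*pi/7)) + (exp(-6*I*pi/7)) + (exp(4*I*pi/7))] = 0/7 = 0
(Exp terms are combined using exp(i*s)*conj(exp(i*t)) = exp(i*(s-t)), and sums of them are collapsed using the identity that for every m > 1 the m distinct m-th roots of unity sum to 0, e.g. 1 + exp(2*I*pi/3) + exp(-2*I*pi/3) = 0.)
Hence the multiplicities are chi_4: 1. Dimension check: dim(chi_6)*dim(chi_5) = 1*1 = 1 and sum (mult * dim) = 1*1 = 1.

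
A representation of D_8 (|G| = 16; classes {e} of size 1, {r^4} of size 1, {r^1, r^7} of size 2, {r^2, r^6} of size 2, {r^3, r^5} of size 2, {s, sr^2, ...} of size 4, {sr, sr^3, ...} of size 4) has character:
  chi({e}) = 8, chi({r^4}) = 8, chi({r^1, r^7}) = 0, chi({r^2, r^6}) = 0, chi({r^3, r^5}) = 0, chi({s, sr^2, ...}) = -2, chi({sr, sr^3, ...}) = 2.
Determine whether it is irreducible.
Not irreducible (reducible): <chi, chi> = 10 > 1.

<chi, chi> = (1/|G|) sum_C |C| * |chi(C)|^2 = (1/16)[1*|8|^2 + 1*|8|^2 + 2*|0|^2 + 2*|0|^2 + 2*|0|^2 + 4*|-2|^2 + 4*|2|^2]
  = (1/16)[(64) + (64) + (0) + (0) + (0) + (16) + (16)] = 160/16 = 10.
A character is irreducible iff <chi, chi> = 1, so this representation is reducible.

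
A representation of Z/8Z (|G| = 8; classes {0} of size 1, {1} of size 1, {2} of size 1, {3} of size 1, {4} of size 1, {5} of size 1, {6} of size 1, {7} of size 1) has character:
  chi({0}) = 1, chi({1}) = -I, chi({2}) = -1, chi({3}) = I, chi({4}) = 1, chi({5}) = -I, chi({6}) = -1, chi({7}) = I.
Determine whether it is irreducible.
Irreducible: <chi, chi> = 1.

Justification: <chi, chi> = (1/|G|) sum_C |C| * |chi(C)|^2 = (1/8)[1*|1|^2 + 1*|-I|^2 + 1*|-1|^2 + 1*|I|^2 + 1*|1|^2 + 1*|-I|^2 + 1*|-1|^2 + 1*|I|^2]
  = (1/8)[(1) + (1) + (1) + (1) + (1) + (1) + (1) + (1)] = 8/8 = 1.
(Exp terms are combined using exp(i*s)*conj(exp(i*t)) = exp(i*(s-t)), and sums of them are collapsed using the identity that for every m > 1 the m distinct m-th roots of unity sum to 0, e.g. 1 + exp(2*I*pi/3) + exp(-2*I*pi/3) = 0.)
A character is irreducible iff <chi, chi> = 1, so this representation is irreducible.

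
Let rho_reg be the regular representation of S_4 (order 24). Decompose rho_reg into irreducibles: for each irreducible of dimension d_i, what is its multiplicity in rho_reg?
Each irreducible V_i of dimension d_i appears with multiplicity d_i, i.e. rho_reg = (direct sum over all irreducibles V_i) d_i V_i. The irreducible dimensions for S_4 are 1, 1, 2, 3, 3: 2 irreducibles of dimension 1, each with multiplicity 1; 1 irreducible of dimension 2, with multiplicity 2; 2 irreducibles of dimension 3, each with multiplicity 3. Total dimension 2*1*1 + 1*2*2 + 2*3*3 = 24 = |G|.

Solution. General theorem: in the regular representation of a finite group G, each irreducible appears with multiplicity equal to its dimension. Check: dim(rho_reg) = sum d_i^2 = 1 + 1 + 4 + 9 + 9 = 24 = |G|.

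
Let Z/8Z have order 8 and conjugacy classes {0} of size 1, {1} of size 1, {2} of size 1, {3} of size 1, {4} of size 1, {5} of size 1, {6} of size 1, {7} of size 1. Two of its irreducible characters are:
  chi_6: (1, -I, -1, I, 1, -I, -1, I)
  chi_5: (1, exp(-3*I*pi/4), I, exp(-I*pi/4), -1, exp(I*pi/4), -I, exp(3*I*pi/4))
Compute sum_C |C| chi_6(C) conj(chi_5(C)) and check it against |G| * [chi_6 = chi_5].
Sum = 0; so <chi_6, chi_5> = 0 (distinct irreducibles are orthogonal).

Details: Compute term by term over conjugacy classes (|C| * chi_6(C) * conj(chi_5(C))):
  1*(1)*conj(1) + 1*(-I)*conj(exp(-3*I*pi/4)) + 1*(-1)*conj(I) + 1*(I)*conj(exp(-I*pi/4)) + 1*(1)*conj(-1) + 1*(-I)*conj(exp(I*pi/4)) + 1*(-1)*conj(-I) + 1*(I)*conj(exp(3*I*pi/4))
  = (1) + (-exp(-3*I*pi/4)) + (I) + (exp(3*I*pi/4)) + (-1) + (-exp(I*pi/4)) + (-I) + (exp(-I*pi/4))
  = 0.
(Exp terms are combined using exp(i*s)*conj(exp(i*t)) = exp(i*(s-t)), and sums of them are collapsed using the identity that for every m > 1 the m distinct m-th roots of unity sum to 0, e.g. 1 + exp(2*I*pi/3) + exp(-2*I*pi/3) = 0.)
Dividing by |G| = 8 gives 0/8 = 0, matching the row-orthogonality relation <chi_6, chi_5> = [chi_6 = chi_5].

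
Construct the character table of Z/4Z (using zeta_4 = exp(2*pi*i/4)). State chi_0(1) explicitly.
Character table of Z/4Z (irreps indexed chi_0,...,chi_3 with chi_k(m) = zeta_4^(k*m), zeta_4 = exp(2*pi*i/4)):
  irrep \ class  {0} (size 1)  {1} (size 1)  {2} (size 1)  {3} (size 1)
  chi_0          1             1             1             1           
  chi_1          1             I             -1            -I          
  chi_2          1             -1            1             -1          
  chi_3          1             -I            -1            I           

Spot check: chi_0(1) = zeta_4^(0*1) = zeta_4^0 = 1.

Explanation: Z/4Z is abelian, so all 4 irreducible complex representations are 1-dimensional. They are given by chi_k(m) = zeta_4^(k*m) for k = 0,...,3. Row orthogonality: sum_m chi_k(m) conj(chi_l(m)) = 4 * [k = l].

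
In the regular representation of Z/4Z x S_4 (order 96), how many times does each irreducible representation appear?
Each irreducible V_i of dimension d_i appears with multiplicity d_i, i.e. rho_reg = (direct sum over all irreducibles V_i) d_i V_i. The irreducible dimensions for Z/4Z x S_4 are 1, 1, 1, 1, 1, 1, 1, 1, 2, 2, 2, 2, 3, 3, 3, 3, 3, 3, 3, 3: 8 irreducibles of dimension 1, each with multiplicity 1; 4 irreducibles of dimension 2, each with multiplicity 2; 8 irreducibles of dimension 3, each with multiplicity 3. Total dimension 8*1*1 + 4*2*2 + 8*3*3 = 96 = |G|.

Reasoning: General theorem: in the regular representation of a finite group G, each irreducible appears with multiplicity equal to its dimension. Check: dim(rho_reg) = sum d_i^2 = 1 + 1 + 1 + 1 + 1 + 1 + 1 + 1 + 4 + 4 + 4 + 4 + 9 + 9 + 9 + 9 + 9 + 9 + 9 + 9 = 96 = |G|.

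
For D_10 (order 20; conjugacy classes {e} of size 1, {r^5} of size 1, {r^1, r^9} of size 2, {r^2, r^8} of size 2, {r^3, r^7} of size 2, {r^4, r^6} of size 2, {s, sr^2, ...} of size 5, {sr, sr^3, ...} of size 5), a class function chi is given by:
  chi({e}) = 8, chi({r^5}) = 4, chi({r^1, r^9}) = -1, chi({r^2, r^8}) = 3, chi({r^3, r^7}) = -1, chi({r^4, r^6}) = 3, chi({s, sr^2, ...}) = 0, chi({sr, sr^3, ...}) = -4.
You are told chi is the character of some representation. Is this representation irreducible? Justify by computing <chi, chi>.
Not irreducible (reducible): <chi, chi> = 10 > 1.

Reasoning: <chi, chi> = (1/|G|) sum_C |C| * |chi(C)|^2 = (1/20)[1*|8|^2 + 1*|4|^2 + 2*|-1|^2 + 2*|3|^2 + 2*|-1|^2 + 2*|3|^2 + 5*|0|^2 + 5*|-4|^2]
  = (1/20)[(64) + (16) + (2) + (18) + (2) + (18) + (0) + (80)] = 200/20 = 10.
A character is irreducible iff <chi, chi> = 1, so this representation is reducible.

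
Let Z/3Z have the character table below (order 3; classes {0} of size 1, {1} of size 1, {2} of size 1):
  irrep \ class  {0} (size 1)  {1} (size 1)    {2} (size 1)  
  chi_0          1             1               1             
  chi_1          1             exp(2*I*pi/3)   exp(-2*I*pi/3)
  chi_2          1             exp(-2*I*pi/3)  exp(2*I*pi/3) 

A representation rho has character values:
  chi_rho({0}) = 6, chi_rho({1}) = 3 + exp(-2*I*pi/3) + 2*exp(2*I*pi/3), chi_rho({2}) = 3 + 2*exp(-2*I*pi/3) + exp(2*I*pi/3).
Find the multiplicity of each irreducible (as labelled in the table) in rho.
Multiplicities: chi_0: 3, chi_1: 2, chi_2: 1.

Solution. Use <chi_rho, chi> = (1/|G|) sum_C |C| * chi_rho(C) * conj(chi(C)) with |G| = 3 for each irreducible chi in the table:
  <chi_rho, chi_0> = (1/3)[1*(6)*conj(1) + 1*(3 + exp(-2*I*pi/3) + 2*exp(2*I*pi/3))*conj(1) + 1*(3 + 2*exp(-2*I*pi/3) + exp(2*I*pi/3))*conj(1)]
      = (1/3)[(6) + (3 + exp(-2*I*pi/3) + 2*exp(2*I*pi/3)) + (3 + 2*exp(-2*I*pi/3) + exp(2*I*pi/3))] = 9/3 = 3
  <chi_rho, chi_1> = (1/3)[1*(6)*conj(1) + 1*(3 + exp(-2*I*pi/3) + 2*exp(2*I*pi/3))*conj(exp(2*I*pi/3)) + 1*(3 + 2*exp(-2*I*pi/3) + exp(2*I*pi/3))*conj(exp(-2*I*pi/3))]
      = (1/3)[(6) + (2 + 3*exp(-2*I*pi/3) + exp(2*I*pi/3)) + (2 + exp(-2*I*pi/3) + 3*exp(2*I*pi/3))] = 6/3 = 2
  <chi_rho, chi_2> = (1/3)[1*(6)*conj(1) + 1*(3 + exp(-2*I*pi/3) + 2*exp(2*I*pi/3))*conj(exp(-2*I*pi/3)) + 1*(3 + 2*exp(-2*I*pi/3) + exp(2*I*pi/3))*conj(exp(2*I*pi/3))]
      = (1/3)[(6) + (1 + 2*exp(-2*I*pi/3) + 3*exp(2*I*pi/3)) + (1 + 3*exp(-2*I*pi/3) + 2*exp(2*I*pi/3))] = 3/3 = 1
(Exp terms are combined using exp(i*s)*conj(exp(i*t)) = exp(i*(s-t)), and sums of them are collapsed using the identity that for every m > 1 the m distinct m-th roots of unity sum to 0, e.g. 1 + exp(2*I*pi/3) + exp(-2*I*pi/3) = 0.)
Dimension check: dim(rho) = sum (mult * dim) = 3*1 + 2*1 + 1*1 = 6 = chi_rho(e) = 6.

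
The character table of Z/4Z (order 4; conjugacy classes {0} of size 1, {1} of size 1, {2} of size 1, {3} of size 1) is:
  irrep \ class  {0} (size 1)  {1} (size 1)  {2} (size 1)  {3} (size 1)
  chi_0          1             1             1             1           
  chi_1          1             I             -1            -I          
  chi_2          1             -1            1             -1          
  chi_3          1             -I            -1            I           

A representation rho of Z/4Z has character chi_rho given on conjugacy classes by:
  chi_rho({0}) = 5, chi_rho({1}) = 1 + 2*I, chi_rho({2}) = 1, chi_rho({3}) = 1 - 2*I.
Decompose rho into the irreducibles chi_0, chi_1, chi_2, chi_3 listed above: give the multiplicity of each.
Multiplicities: chi_0: 2, chi_1: 2, chi_2: 1, chi_3: 0.

Solution. Use <chi_rho, chi> = (1/|G|) sum_C |C| * chi_rho(C) * conj(chi(C)) with |G| = 4 for each irreducible chi in the table:
  <chi_rho, chi_0> = (1/4)[1*(5)*conj(1) + 1*(1 + 2*I)*conj(1) + 1*(1)*conj(1) + 1*(1 - 2*I)*conj(1)]
      = (1/4)[(5) + (1 + 2*I) + (1) + (1 - 2*I)] = 8/4 = 2
  <chi_rho, chi_1> = (1/4)[1*(5)*conj(1) + 1*(1 + 2*I)*conj(I) + 1*(1)*conj(-1) + 1*(1 - 2*I)*conj(-I)]
      = (1/4)[(5) + (2 - I) + (-1) + (2 + I)] = 8/4 = 2
  <chi_rho, chi_2> = (1/4)[1*(5)*conj(1) + 1*(1 + 2*I)*conj(-1) + 1*(1)*conj(1) + 1*(1 - 2*I)*conj(-1)]
      = (1/4)[(5) + (-1 - 2*I) + (1) + (-1 + 2*I)] = 4/4 = 1
  <chi_rho, chi_3> = (1/4)[1*(5)*conj(1) + 1*(1 + 2*I)*conj(-I) + 1*(1)*conj(-1) + 1*(1 - 2*I)*conj(I)]
      = (1/4)[(5) + (-2 + I) + (-1) + (-2 - I)] = 0/4 = 0
(Exp terms are combined using exp(i*s)*conj(exp(i*t)) = exp(i*(s-t)), and sums of them are collapsed using the identity that for every m > 1 the m distinct m-th roots of unity sum to 0, e.g. 1 + exp(2*I*pi/3) + exp(-2*I*pi/3) = 0.)
Dimension check: dim(rho) = sum (mult * dim) = 2*1 + 2*1 + 1*1 + 0*1 = 5 = chi_rho(e) = 5.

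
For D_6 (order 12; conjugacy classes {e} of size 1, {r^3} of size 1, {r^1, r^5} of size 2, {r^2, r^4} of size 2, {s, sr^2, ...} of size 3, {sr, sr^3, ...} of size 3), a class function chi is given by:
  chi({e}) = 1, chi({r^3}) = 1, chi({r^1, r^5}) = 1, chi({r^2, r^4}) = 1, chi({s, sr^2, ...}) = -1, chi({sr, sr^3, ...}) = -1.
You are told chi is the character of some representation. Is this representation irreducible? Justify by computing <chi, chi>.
Irreducible: <chi, chi> = 1.

Working: <chi, chi> = (1/|G|) sum_C |C| * |chi(C)|^2 = (1/12)[1*|1|^2 + 1*|1|^2 + 2*|1|^2 + 2*|1|^2 + 3*|-1|^2 + 3*|-1|^2]
  = (1/12)[(1) + (1) + (2) + (2) + (3) + (3)] = 12/12 = 1.
A character is irreducible iff <chi, chi> = 1, so this representation is irreducible.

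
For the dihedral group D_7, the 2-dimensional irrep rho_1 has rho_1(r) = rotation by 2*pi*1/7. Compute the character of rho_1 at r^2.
chi_{rho_1}(r^2) = 2*cos(2*pi*1*2/7) = -2*cos(3*pi/7)

Reasoning: rho_1(r^2) is rotation by angle 2*pi*1*2/7, whose trace is 2*cos(2*pi*1*2/7) = -2*cos(3*pi/7).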